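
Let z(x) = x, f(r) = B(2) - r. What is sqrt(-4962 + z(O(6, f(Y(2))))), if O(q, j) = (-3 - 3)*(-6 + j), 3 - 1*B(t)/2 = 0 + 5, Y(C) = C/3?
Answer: I*sqrt(4898) ≈ 69.986*I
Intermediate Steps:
Y(C) = C/3 (Y(C) = C*(1/3) = C/3)
B(t) = -4 (B(t) = 6 - 2*(0 + 5) = 6 - 2*5 = 6 - 10 = -4)
f(r) = -4 - r
O(q, j) = 36 - 6*j (O(q, j) = -6*(-6 + j) = 36 - 6*j)
sqrt(-4962 + z(O(6, f(Y(2))))) = sqrt(-4962 + (36 - 6*(-4 - 2/3))) = sqrt(-4962 + (36 - 6*(-14/3))) = sqrt(-4962 + (36 + 28)) = sqrt(-4962 + 64) = sqrt(-4898) = I*sqrt(4898)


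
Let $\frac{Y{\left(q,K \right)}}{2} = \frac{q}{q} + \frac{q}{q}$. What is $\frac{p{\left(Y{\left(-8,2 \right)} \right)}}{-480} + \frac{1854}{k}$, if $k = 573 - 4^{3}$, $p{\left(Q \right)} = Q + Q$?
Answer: $\frac{110731}{30540} \approx 3.6258$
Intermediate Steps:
$Y{\left(q,K \right)} = 4$ ($Y{\left(q,K \right)} = 2 \left(\frac{q}{q} + \frac{q}{q}\right) = 2 \left(1 + 1\right) = 2 \cdot 2 = 4$)
$p{\left(Q \right)} = 2 Q$
$k = 509$ ($k = 573 - 64 = 509$)
$\frac{p{\left(Y{\left(-8,2 \right)} \right)}}{-480} + \frac{1854}{k} = \frac{2 \cdot 4}{-480} + \frac{1854}{509} = 8 \left(- \frac{1}{480}\right) + 1854 \cdot \frac{1}{509} = - \frac{1}{60} + \frac{1854}{509} = \frac{110731}{30540}$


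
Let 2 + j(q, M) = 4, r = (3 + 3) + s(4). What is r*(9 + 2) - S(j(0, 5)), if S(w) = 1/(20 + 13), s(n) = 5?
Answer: 3992/33 ≈ 120.97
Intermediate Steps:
r = 11 (r = (3 + 3) + 5 = 6 + 5 = 11)
j(q, M) = 2 (j(q, M) = -2 + 4 = 2)
S(w) = 1/33
r*(9 + 2) - S(j(0, 5)) = 11*(9 + 2) - 1*1/33 = 11*11 - 1/33 = 121 - 1/33 = 3992/33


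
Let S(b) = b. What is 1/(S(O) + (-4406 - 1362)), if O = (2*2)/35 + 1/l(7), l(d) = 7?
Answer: -35/201871 ≈ -0.00017338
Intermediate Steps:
O = 9/35 (O = (2*2)/35 + 1/7 = 4*(1/35) + 1*(⅐) = 4/35 + ⅐ = 9/35 ≈ 0.25714)
1/(S(O) + (-4406 - 1362)) = 1/(9/35 + (-4406 - 1362)) = 1/(9/35 - 5768) = 1/(-201871/35) = -35/201871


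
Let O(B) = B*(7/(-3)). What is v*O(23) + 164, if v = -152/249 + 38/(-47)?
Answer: 8431442/35109 ≈ 240.15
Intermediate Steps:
O(B) = -7*B/3 (O(B) = B*(7*(-⅓)) = B*(-7/3) = -7*B/3)
v = -16606/11703 (v = -152*1/249 + 38*(-1/47) = -152/249 - 38/47 = -16606/11703 ≈ -1.4190)
v*O(23) + 164 = -(-116242)*23/35109 + 164 = -16606/11703*(-161/3) + 164 = 2673566/35109 + 164 = 8431442/35109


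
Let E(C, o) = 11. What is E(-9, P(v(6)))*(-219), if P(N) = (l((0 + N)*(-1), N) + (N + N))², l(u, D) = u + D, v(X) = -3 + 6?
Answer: -2409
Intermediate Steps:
v(X) = 3
l(u, D) = D + u
P(N) = 4*N² (P(N) = ((N + (0 + N)*(-1)) + (N + N))² = ((N + N*(-1)) + 2*N)² = ((N - N) + 2*N)² = (0 + 2*N)² = (2*N)² = 4*N²)
E(-9, P(v(6)))*(-219) = 11*(-219) = -2409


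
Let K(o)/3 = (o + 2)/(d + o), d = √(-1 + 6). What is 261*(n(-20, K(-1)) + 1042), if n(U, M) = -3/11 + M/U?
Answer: 239255307/880 - 783*√5/80 ≈ 2.7186e+5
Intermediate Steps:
d = √5 ≈ 2.2361
K(o) = 3*(2 + o)/(o + √5) (K(o) = 3*((o + 2)/(√5 + o)) = 3*((2 + o)/(o + √5)) = 3*(2 + o)/(o + √5))
n(U, M) = -3/11 + M/U (n(U, M) = -3*1/11 + M/U = -3/11 + M/U)
261*(n(-20, K(-1)) + 1042) = 261*((-3/11 + (3*(2 - 1)/(-1 + √5))/(-20)) + 1042) = 261*((-3/11 + (3*1/(-1 + √5))*(-1/20)) + 1042) = 261*((-3/11 + (3/(-1 + √5))*(-1/20)) + 1042) = 261*((-3/11 - 3/(20*(-1 + √5))) + 1042) = 261*(11459/11 - 3/(20*(-1 + √5))) = 2990799/11 - 783/(20*(-1 + √5))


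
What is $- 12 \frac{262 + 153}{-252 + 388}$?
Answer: $- \frac{1245}{34} \approx -36.618$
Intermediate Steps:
$- 12 \frac{262 + 153}{-252 + 388} = - 12 \cdot \frac{415}{136} = - 12 \cdot 415 \cdot \frac{1}{136} = \left(-12\right) \frac{415}{136} = - \frac{1245}{34}$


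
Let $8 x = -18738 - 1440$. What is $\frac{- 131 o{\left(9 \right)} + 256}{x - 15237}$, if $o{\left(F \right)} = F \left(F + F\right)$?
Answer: $\frac{83864}{71037} \approx 1.1806$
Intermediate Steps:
$o{\left(F \right)} = 2 F^{2}$ ($o{\left(F \right)} = F 2 F = 2 F^{2}$)
$x = - \frac{10089}{4}$ ($x = \frac{-18738 - 1440}{8} = \frac{1}{8} \left(-20178\right) = - \frac{10089}{4} \approx -2522.3$)
$\frac{- 131 o{\left(9 \right)} + 256}{x - 15237} = \frac{- 131 \cdot 2 \cdot 9^{2} + 256}{- \frac{10089}{4} - 15237} = \frac{- 131 \cdot 2 \cdot 81 + 256}{- \frac{71037}{4}} = \left(\left(-131\right) 162 + 256\right) \left(- \frac{4}{71037}\right) = \left(-21222 + 256\right) \left(- \frac{4}{71037}\right) = \left(-20966\right) \left(- \frac{4}{71037}\right) = \frac{83864}{71037}$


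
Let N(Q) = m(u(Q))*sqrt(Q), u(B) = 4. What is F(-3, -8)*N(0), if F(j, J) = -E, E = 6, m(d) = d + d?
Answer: 0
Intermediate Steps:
m(d) = 2*d
N(Q) = 8*sqrt(Q) (N(Q) = (2*4)*sqrt(Q) = 8*sqrt(Q))
F(j, J) = -6 (F(j, J) = -1*6 = -6)
F(-3, -8)*N(0) = -48*sqrt(0) = -48*0 = -6*0 = 0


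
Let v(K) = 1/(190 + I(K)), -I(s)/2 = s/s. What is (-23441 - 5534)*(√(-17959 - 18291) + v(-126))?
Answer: -28975/188 - 724375*I*√58 ≈ -154.12 - 5.5167e+6*I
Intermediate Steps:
I(s) = -2 (I(s) = -2*s/s = -2*1 = -2)
v(K) = 1/188 (v(K) = 1/(190 - 2) = 1/188)
(-23441 - 5534)*(√(-17959 - 18291) + v(-126)) = (-23441 - 5534)*(√(-17959 - 18291) + 1/188) = -28975*(√(-36250) + 1/188) = -28975*(25*I*√58 + 1/188) = -28975*(1/188 + 25*I*√58) = -28975/188 - 724375*I*√58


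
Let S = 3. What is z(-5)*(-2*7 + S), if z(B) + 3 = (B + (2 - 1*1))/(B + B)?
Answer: 143/5 ≈ 28.600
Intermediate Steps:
z(B) = -3 + (1 + B)/(2*B) (z(B) = -3 + (B + (2 - 1*1))/(B + B) = -3 + (B + (2 - 1))/((2*B)) = -3 + (B + 1)*(1/(2*B)) = -3 + (1 + B)*(1/(2*B)) = -3 + (1 + B)/(2*B))
z(-5)*(-2*7 + S) = ((1/2)*(1 - 5*(-5))/(-5))*(-2*7 + 3) = ((1/2)*(-1/5)*(1 + 25))*(-14 + 3) = ((1/2)*(-1/5)*26)*(-11) = -13/5*(-11) = 143/5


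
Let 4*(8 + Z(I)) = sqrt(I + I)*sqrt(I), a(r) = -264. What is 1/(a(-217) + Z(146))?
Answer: -544/142639 - 73*sqrt(2)/142639 ≈ -0.0045376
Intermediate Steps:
Z(I) = -8 + I*sqrt(2)/4 (Z(I) = -8 + (sqrt(I + I)*sqrt(I))/4 = -8 + (sqrt(2*I)*sqrt(I))/4 = -8 + ((sqrt(2)*sqrt(I))*sqrt(I))/4 = -8 + (I*sqrt(2))/4 = -8 + I*sqrt(2)/4)
1/(a(-217) + Z(146)) = 1/(-264 + (-8 + (1/4)*146*sqrt(2))) = 1/(-264 + (-8 + 73*sqrt(2)/2)) = 1/(-272 + 73*sqrt(2)/2)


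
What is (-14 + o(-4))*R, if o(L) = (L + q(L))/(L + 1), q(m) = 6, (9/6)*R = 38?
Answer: -3344/9 ≈ -371.56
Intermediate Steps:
R = 76/3 (R = (⅔)*38 = 76/3 ≈ 25.333)
o(L) = (6 + L)/(1 + L) (o(L) = (L + 6)/(L + 1) = (6 + L)/(1 + L))
(-14 + o(-4))*R = (-14 + (6 - 4)/(1 - 4))*(76/3) = (-14 + 2/(-3))*(76/3) = (-14 - ⅓*2)*(76/3) = (-14 - ⅔)*(76/3) = -44/3*76/3 = -3344/9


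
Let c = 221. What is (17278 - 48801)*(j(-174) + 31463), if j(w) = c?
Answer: -998774732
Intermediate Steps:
j(w) = 221
(17278 - 48801)*(j(-174) + 31463) = (17278 - 48801)*(221 + 31463) = -31523*31684 = -998774732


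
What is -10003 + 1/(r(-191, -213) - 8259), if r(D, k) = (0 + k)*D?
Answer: -324337271/32424 ≈ -10003.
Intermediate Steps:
r(D, k) = D*k (r(D, k) = k*D = D*k)
-10003 + 1/(r(-191, -213) - 8259) = -10003 + 1/(-191*(-213) - 8259) = -10003 + 1/(40683 - 8259) = -10003 + 1/32424 = -324337271/32424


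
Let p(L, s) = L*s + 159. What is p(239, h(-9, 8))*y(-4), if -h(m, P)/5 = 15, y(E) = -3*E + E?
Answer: -142128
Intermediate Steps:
y(E) = -2*E
h(m, P) = -75 (h(m, P) = -5*15 = -75)
p(L, s) = 159 + L*s
p(239, h(-9, 8))*y(-4) = (159 + 239*(-75))*(-2*(-4)) = (159 - 17925)*8 = -17766*8 = -142128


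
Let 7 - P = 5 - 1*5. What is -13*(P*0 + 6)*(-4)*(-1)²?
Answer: 312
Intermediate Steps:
P = 7 (P = 7 - (5 - 1*5) = 7 - (5 - 5) = 7 - 1*0 = 7 + 0 = 7)
-13*(P*0 + 6)*(-4)*(-1)² = -13*(7*0 + 6)*(-4)*(-1)² = -13*(0 + 6)*(-4)*1 = -78*(-4)*1 = -13*(-24)*1 = 312*1 = 312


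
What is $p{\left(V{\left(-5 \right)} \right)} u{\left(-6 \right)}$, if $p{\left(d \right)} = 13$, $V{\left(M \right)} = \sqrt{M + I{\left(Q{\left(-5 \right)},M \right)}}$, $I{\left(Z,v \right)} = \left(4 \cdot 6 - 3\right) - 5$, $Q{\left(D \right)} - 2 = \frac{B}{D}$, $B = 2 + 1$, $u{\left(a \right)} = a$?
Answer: $-78$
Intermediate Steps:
$B = 3$
$Q{\left(D \right)} = 2 + \frac{3}{D}$
$I{\left(Z,v \right)} = 16$ ($I{\left(Z,v \right)} = \left(24 - 3\right) - 5 = 21 - 5 = 16$)
$V{\left(M \right)} = \sqrt{16 + M}$ ($V{\left(M \right)} = \sqrt{M + 16} = \sqrt{16 + M}$)
$p{\left(V{\left(-5 \right)} \right)} u{\left(-6 \right)} = 13 \left(-6\right) = -78$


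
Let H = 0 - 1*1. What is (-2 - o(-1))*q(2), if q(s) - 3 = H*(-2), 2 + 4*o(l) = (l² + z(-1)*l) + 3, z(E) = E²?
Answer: -45/4 ≈ -11.250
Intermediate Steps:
H = -1 (H = 0 - 1 = -1)
o(l) = ¼ + l/4 + l²/4 (o(l) = -½ + ((l² + (-1)²*l) + 3)/4 = -½ + ((l² + 1*l) + 3)/4 = -½ + ((l² + l) + 3)/4 = -½ + ((l + l²) + 3)/4 = -½ + (3 + l + l²)/4 = -½ + (¾ + l/4 + l²/4) = ¼ + l/4 + l²/4)
q(s) = 5 (q(s) = 3 - 1*(-2) = 3 + 2 = 5)
(-2 - o(-1))*q(2) = (-2 - (¼ + (¼)*(-1) + (¼)*(-1)²))*5 = (-2 - (¼ - ¼ + (¼)*1))*5 = (-2 - (¼ - ¼ + ¼))*5 = (-2 - 1*¼)*5 = (-2 - ¼)*5 = -9/4*5 = -45/4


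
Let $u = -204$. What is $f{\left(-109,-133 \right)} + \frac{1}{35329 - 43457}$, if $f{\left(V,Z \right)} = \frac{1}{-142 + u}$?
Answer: $- \frac{4237}{1406144} \approx -0.0030132$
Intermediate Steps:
$f{\left(V,Z \right)} = - \frac{1}{346}$ ($f{\left(V,Z \right)} = \frac{1}{-142 - 204} = \frac{1}{-346} = - \frac{1}{346}$)
$f{\left(-109,-133 \right)} + \frac{1}{35329 - 43457} = - \frac{1}{346} + \frac{1}{35329 - 43457} = - \frac{1}{346} + \frac{1}{-8128} = - \frac{1}{346} - \frac{1}{8128} = - \frac{4237}{1406144}$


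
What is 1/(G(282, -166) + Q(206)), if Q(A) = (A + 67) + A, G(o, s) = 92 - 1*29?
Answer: 1/542 ≈ 0.0018450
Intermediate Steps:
G(o, s) = 63 (G(o, s) = 92 - 29 = 63)
Q(A) = 67 + 2*A (Q(A) = (67 + A) + A = 67 + 2*A)
1/(G(282, -166) + Q(206)) = 1/(63 + (67 + 2*206)) = 1/(63 + (67 + 412)) = 1/(63 + 479) = 1/542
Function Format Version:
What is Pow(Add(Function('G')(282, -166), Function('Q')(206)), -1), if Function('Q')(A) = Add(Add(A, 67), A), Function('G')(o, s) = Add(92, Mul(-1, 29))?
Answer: Rational(1, 542) ≈ 0.0018450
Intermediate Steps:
Function('G')(o, s) = 63 (Function('G')(o, s) = Add(92, -29) = 63)
Function('Q')(A) = Add(67, Mul(2, A)) (Function('Q')(A) = Add(Add(67, A), A) = Add(67, Mul(2, A)))
Pow(Add(Function('G')(282, -166), Function('Q')(206)), -1) = Pow(Add(63, Add(67, Mul(2, 206))), -1) = Pow(Add(63, Add(67, 412)), -1) = Pow(Add(63, 479), -1) = Pow(542, -1) = Rational(1, 542)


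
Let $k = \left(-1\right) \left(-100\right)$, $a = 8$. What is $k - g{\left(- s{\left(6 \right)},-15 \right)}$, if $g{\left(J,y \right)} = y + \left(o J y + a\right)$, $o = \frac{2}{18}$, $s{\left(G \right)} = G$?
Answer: $97$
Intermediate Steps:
$o = \frac{1}{9}$ ($o = 2 \cdot \frac{1}{18} = \frac{1}{9} \approx 0.11111$)
$k = 100$
$g{\left(J,y \right)} = 8 + y + \frac{J y}{9}$ ($g{\left(J,y \right)} = y + \left(\frac{J}{9} y + 8\right) = y + \left(\frac{J y}{9} + 8\right) = y + \left(8 + \frac{J y}{9}\right) = 8 + y + \frac{J y}{9}$)
$k - g{\left(- s{\left(6 \right)},-15 \right)} = 100 - \left(8 - 15 + \frac{1}{9} \left(\left(-1\right) 6\right) \left(-15\right)\right) = 100 - \left(8 - 15 + \frac{1}{9} \left(-6\right) \left(-15\right)\right) = 100 - \left(8 - 15 + 10\right) = 100 - 3 = 97$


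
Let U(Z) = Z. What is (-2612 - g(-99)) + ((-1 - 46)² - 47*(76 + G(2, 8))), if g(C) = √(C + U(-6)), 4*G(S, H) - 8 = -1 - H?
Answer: -15853/4 - I*√105 ≈ -3963.3 - 10.247*I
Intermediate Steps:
G(S, H) = 7/4 - H/4 (G(S, H) = 2 + (-1 - H)/4 = 2 + (-¼ - H/4) = 7/4 - H/4)
g(C) = √(-6 + C) (g(C) = √(C - 6) = √(-6 + C))
(-2612 - g(-99)) + ((-1 - 46)² - 47*(76 + G(2, 8))) = (-2612 - √(-6 - 99)) + ((-1 - 46)² - 47*(76 + (7/4 - ¼*8))) = (-2612 - √(-105)) + ((-47)² - 47*(76 + (7/4 - 2))) = (-2612 - I*√105) + (2209 - 47*(76 - ¼)) = (-2612 - I*√105) + (2209 - 47*303/4) = (-2612 - I*√105) + (2209 - 14241/4) = (-2612 - I*√105) - 5405/4 = -15853/4 - I*√105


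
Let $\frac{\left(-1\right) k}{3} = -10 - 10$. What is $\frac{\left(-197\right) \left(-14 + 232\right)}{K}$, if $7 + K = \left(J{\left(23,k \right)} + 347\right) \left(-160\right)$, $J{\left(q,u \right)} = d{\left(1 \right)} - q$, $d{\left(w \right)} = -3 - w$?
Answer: $\frac{42946}{51207} \approx 0.83867$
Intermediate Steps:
$k = 60$ ($k = - 3 \left(-10 - 10\right) = \left(-3\right) \left(-20\right) = 60$)
$J{\left(q,u \right)} = -4 - q$ ($J{\left(q,u \right)} = \left(-3 - 1\right) - q = -4 - q$)
$K = -51207$ ($K = -7 + \left(\left(-4 - 23\right) + 347\right) \left(-160\right) = -7 + \left(-27 + 347\right) \left(-160\right) = -7 + 320 \left(-160\right) = -7 - 51200 = -51207$)
$\frac{\left(-197\right) \left(-14 + 232\right)}{K} = \frac{\left(-197\right) \left(-14 + 232\right)}{-51207} = \left(-197\right) 218 \left(- \frac{1}{51207}\right) = \left(-42946\right) \left(- \frac{1}{51207}\right) = \frac{42946}{51207}$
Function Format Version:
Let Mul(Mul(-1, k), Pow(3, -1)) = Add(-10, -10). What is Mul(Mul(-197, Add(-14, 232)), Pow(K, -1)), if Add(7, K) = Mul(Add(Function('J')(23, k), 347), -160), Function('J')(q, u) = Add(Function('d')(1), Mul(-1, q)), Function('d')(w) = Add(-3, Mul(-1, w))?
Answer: Rational(42946, 51207) ≈ 0.83867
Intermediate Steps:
k = 60 (k = Mul(-3, Add(-10, -10)) = Mul(-3, -20) = 60)
Function('J')(q, u) = Add(-4, Mul(-1, q)) (Function('J')(q, u) = Add(Add(-3, Mul(-1, 1)), Mul(-1, q)) = Add(Add(-3, -1), Mul(-1, q)) = Add(-4, Mul(-1, q)))
K = -51207 (K = Add(-7, Mul(Add(Add(-4, Mul(-1, 23)), 347), -160)) = Add(-7, Mul(Add(Add(-4, -23), 347), -160)) = Add(-7, Mul(Add(-27, 347), -160)) = Add(-7, Mul(320, -160)) = Add(-7, -51200) = -51207)
Mul(Mul(-197, Add(-14, 232)), Pow(K, -1)) = Mul(Mul(-197, Add(-14, 232)), Pow(-51207, -1)) = Mul(Mul(-197, 218), Rational(-1, 51207)) = Mul(-42946, Rational(-1, 51207)) = Rational(42946, 51207)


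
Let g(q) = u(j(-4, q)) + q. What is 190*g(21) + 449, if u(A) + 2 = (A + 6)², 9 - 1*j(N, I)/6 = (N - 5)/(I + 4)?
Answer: 92274183/125 ≈ 7.3819e+5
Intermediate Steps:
j(N, I) = 54 - 6*(-5 + N)/(4 + I) (j(N, I) = 54 - 6*(N - 5)/(I + 4) = 54 - 6*(-5 + N)/(4 + I))
u(A) = -2 + (6 + A)² (u(A) = -2 + (A + 6)² = -2 + (6 + A)²)
g(q) = -2 + q + (6 + 6*(45 + 9*q)/(4 + q))² (g(q) = (-2 + (6 + 6*(41 - 1*(-4) + 9*q)/(4 + q))²) + q = (-2 + (6 + 6*(41 + 4 + 9*q)/(4 + q))²) + q = (-2 + (6 + 6*(45 + 9*q)/(4 + q))²) + q = -2 + q + (6 + 6*(45 + 9*q)/(4 + q))²)
190*g(21) + 449 = 190*(-2 + 21 + 36*(49 + 10*21)²/(4 + 21)²) + 449 = 190*(-2 + 21 + 36*(49 + 210)²/25²) + 449 = 190*(-2 + 21 + 36*(1/625)*259²) + 449 = 190*(-2 + 21 + 36*(1/625)*67081) + 449 = 190*(-2 + 21 + 2414916/625) + 449 = 190*(2426791/625) + 449 = 92218058/125 + 449 = 92274183/125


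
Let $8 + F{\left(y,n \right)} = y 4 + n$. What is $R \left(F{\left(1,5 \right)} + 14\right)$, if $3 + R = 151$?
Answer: $2220$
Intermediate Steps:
$R = 148$ ($R = -3 + 151 = 148$)
$F{\left(y,n \right)} = -8 + n + 4 y$ ($F{\left(y,n \right)} = -8 + \left(y 4 + n\right) = -8 + \left(4 y + n\right) = -8 + \left(n + 4 y\right) = -8 + n + 4 y$)
$R \left(F{\left(1,5 \right)} + 14\right) = 148 \left(\left(-8 + 5 + 4 \cdot 1\right) + 14\right) = 148 \left(\left(-8 + 5 + 4\right) + 14\right) = 148 \left(1 + 14\right) = 148 \cdot 15 = 2220$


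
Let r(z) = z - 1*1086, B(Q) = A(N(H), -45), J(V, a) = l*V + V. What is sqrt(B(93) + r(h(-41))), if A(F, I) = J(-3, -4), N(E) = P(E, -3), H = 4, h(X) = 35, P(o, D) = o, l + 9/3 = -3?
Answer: 2*I*sqrt(259) ≈ 32.187*I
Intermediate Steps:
l = -6 (l = -3 - 3 = -6)
J(V, a) = -5*V (J(V, a) = -6*V + V = -5*V)
N(E) = E
A(F, I) = 15 (A(F, I) = -5*(-3) = 15)
B(Q) = 15
r(z) = -1086 + z (r(z) = z - 1086 = -1086 + z)
sqrt(B(93) + r(h(-41))) = sqrt(15 + (-1086 + 35)) = sqrt(15 - 1051) = sqrt(-1036) = 2*I*sqrt(259)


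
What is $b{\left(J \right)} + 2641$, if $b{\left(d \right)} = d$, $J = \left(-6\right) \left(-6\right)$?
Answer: $2677$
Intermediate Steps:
$J = 36$
$b{\left(J \right)} + 2641 = 36 + 2641 = 2677$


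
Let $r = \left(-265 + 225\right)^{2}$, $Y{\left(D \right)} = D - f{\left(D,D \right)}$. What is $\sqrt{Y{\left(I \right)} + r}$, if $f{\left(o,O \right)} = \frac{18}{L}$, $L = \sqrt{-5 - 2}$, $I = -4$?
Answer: $\frac{\sqrt{78204 + 126 i \sqrt{7}}}{7} \approx 39.95 + 0.085148 i$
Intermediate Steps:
$L = i \sqrt{7}$ ($L = \sqrt{-7} = i \sqrt{7} \approx 2.6458 i$)
$f{\left(o,O \right)} = - \frac{18 i \sqrt{7}}{7}$ ($f{\left(o,O \right)} = \frac{18}{i \sqrt{7}} = 18 \left(- \frac{i \sqrt{7}}{7}\right) = - \frac{18 i \sqrt{7}}{7}$)
$Y{\left(D \right)} = D + \frac{18 i \sqrt{7}}{7}$ ($Y{\left(D \right)} = D - - \frac{18 i \sqrt{7}}{7} = D + \frac{18 i \sqrt{7}}{7}$)
$r = 1600$ ($r = \left(-40\right)^{2} = 1600$)
$\sqrt{Y{\left(I \right)} + r} = \sqrt{\left(-4 + \frac{18 i \sqrt{7}}{7}\right) + 1600} = \sqrt{1596 + \frac{18 i \sqrt{7}}{7}}$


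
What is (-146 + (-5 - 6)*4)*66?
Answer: -12540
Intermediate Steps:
(-146 + (-5 - 6)*4)*66 = (-146 - 11*4)*66 = (-146 - 44)*66 = -190*66 = -12540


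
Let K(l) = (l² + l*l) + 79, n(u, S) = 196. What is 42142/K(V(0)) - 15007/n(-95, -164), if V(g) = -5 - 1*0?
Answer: 6323929/25284 ≈ 250.12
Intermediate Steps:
V(g) = -5 (V(g) = -5 + 0 = -5)
K(l) = 79 + 2*l² (K(l) = (l² + l²) + 79 = 2*l² + 79 = 79 + 2*l²)
42142/K(V(0)) - 15007/n(-95, -164) = 42142/(79 + 2*(-5)²) - 15007/196 = 42142/(79 + 2*25) - 15007*1/196 = 42142/(79 + 50) - 15007/196 = 42142/129 - 15007/196 = 6323929/25284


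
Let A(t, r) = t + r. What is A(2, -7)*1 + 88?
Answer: 83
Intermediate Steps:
A(t, r) = r + t
A(2, -7)*1 + 88 = (-7 + 2)*1 + 88 = -5*1 + 88 = -5 + 88 = 83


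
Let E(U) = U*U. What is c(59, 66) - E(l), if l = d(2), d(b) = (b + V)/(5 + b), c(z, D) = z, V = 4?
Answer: 2855/49 ≈ 58.265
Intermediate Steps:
d(b) = (4 + b)/(5 + b) (d(b) = (b + 4)/(5 + b) = (4 + b)/(5 + b))
l = 6/7 (l = (4 + 2)/(5 + 2) = 6/7 ≈ 0.85714)
E(U) = U²
c(59, 66) - E(l) = 59 - (6/7)² = 59 - 1*36/49 = 59 - 36/49 = 2855/49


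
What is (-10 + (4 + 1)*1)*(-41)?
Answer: 205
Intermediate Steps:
(-10 + (4 + 1)*1)*(-41) = (-10 + 5*1)*(-41) = (-10 + 5)*(-41) = -5*(-41) = 205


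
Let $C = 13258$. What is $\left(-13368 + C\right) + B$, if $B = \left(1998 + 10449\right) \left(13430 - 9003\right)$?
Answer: $55102759$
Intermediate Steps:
$B = 55102869$ ($B = 12447 \cdot 4427 = 55102869$)
$\left(-13368 + C\right) + B = \left(-13368 + 13258\right) + 55102869 = -110 + 55102869 = 55102759$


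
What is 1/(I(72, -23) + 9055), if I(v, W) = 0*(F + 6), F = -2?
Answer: 1/9055 ≈ 0.00011044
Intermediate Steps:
I(v, W) = 0 (I(v, W) = 0*(-2 + 6) = 0*4 = 0)
1/(I(72, -23) + 9055) = 1/(0 + 9055) = 1/9055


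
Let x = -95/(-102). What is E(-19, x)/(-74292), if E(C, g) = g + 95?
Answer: -9785/7577784 ≈ -0.0012913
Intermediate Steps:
x = 95/102 (x = -95*(-1/102) = 95/102 ≈ 0.93137)
E(C, g) = 95 + g
E(-19, x)/(-74292) = (95 + 95/102)/(-74292) = (9785/102)*(-1/74292) = -9785/7577784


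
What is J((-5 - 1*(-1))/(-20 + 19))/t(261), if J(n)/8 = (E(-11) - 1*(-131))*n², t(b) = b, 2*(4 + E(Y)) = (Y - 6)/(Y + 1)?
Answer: 81824/1305 ≈ 62.700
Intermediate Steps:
E(Y) = -4 + (-6 + Y)/(2*(1 + Y)) (E(Y) = -4 + ((Y - 6)/(Y + 1))/2 = -4 + ((-6 + Y)/(1 + Y))/2 = -4 + (-6 + Y)/(2*(1 + Y)))
J(n) = 5114*n²/5 (J(n) = 8*((7*(-2 - 1*(-11))/(2*(1 - 11)) - 1*(-131))*n²) = 8*(((7/2)*(-2 + 11)/(-10) + 131)*n²) = 8*(((7/2)*(-⅒)*9 + 131)*n²) = 8*((-63/20 + 131)*n²) = 8*(2557*n²/20) = 5114*n²/5)
J((-5 - 1*(-1))/(-20 + 19))/t(261) = (5114*((-5 - 1*(-1))/(-20 + 19))²/5)/261 = (5114*((-5 + 1)/(-1))²/5)*(1/261) = (5114*(-4*(-1))²/5)*(1/261) = ((5114/5)*4²)*(1/261) = ((5114/5)*16)*(1/261) = (81824/5)*(1/261) = 81824/1305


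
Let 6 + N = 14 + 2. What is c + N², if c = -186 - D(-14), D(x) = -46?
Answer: -40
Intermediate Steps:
N = 10 (N = -6 + (14 + 2) = -6 + 16 = 10)
c = -140 (c = -186 - 1*(-46) = -186 + 46 = -140)
c + N² = -140 + 10² = -140 + 100 = -40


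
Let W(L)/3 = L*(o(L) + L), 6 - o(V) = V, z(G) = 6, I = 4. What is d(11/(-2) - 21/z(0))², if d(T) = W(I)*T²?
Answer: 34012224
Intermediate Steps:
o(V) = 6 - V
W(L) = 18*L (W(L) = 3*(L*((6 - L) + L)) = 3*(L*6) = 3*(6*L) = 18*L)
d(T) = 72*T² (d(T) = (18*4)*T² = 72*T²)
d(11/(-2) - 21/z(0))² = (72*(11/(-2) - 21/6)²)² = (72*(11*(-½) - 21*⅙)²)² = (72*(-11/2 - 7/2)²)² = (72*(-9)²)² = (72*81)² = 5832² = 34012224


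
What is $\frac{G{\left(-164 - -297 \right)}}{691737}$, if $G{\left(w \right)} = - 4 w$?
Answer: $- \frac{532}{691737} \approx -0.00076908$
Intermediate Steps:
$\frac{G{\left(-164 - -297 \right)}}{691737} = \frac{\left(-4\right) \left(-164 - -297\right)}{691737} = - 4 \left(-164 + 297\right) \frac{1}{691737} = \left(-4\right) 133 \cdot \frac{1}{691737} = \left(-532\right) \frac{1}{691737} = - \frac{532}{691737}$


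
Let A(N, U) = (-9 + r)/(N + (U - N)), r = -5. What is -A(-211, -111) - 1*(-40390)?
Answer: 4483276/111 ≈ 40390.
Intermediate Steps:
A(N, U) = -14/U (A(N, U) = (-9 - 5)/(N + (U - N)) = -14/U)
-A(-211, -111) - 1*(-40390) = -(-14)/(-111) - 1*(-40390) = -(-14)*(-1)/111 + 40390 = -1*14/111 + 40390 = -14/111 + 40390 = 4483276/111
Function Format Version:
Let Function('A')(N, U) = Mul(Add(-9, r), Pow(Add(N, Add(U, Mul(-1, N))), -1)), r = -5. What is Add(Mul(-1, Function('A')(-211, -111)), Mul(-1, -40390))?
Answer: Rational(4483276, 111) ≈ 40390.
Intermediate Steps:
Function('A')(N, U) = Mul(-14, Pow(U, -1)) (Function('A')(N, U) = Mul(Add(-9, -5), Pow(Add(N, Add(U, Mul(-1, N))), -1)) = Mul(-14, Pow(U, -1)))
Add(Mul(-1, Function('A')(-211, -111)), Mul(-1, -40390)) = Add(Mul(-1, Mul(-14, Pow(-111, -1))), Mul(-1, -40390)) = Add(Mul(-1, Mul(-14, Rational(-1, 111))), 40390) = Add(Mul(-1, Rational(14, 111)), 40390) = Add(Rational(-14, 111), 40390) = Rational(4483276, 111)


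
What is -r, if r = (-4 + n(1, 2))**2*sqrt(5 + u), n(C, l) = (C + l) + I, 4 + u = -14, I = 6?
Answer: -25*I*sqrt(13) ≈ -90.139*I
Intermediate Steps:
u = -18 (u = -4 - 14 = -18)
n(C, l) = 6 + C + l (n(C, l) = (C + l) + 6 = 6 + C + l)
r = 25*I*sqrt(13) (r = (-4 + (6 + 1 + 2))**2*sqrt(5 - 18) = (-4 + 9)**2*sqrt(-13) = 5**2*(I*sqrt(13)) = 25*(I*sqrt(13)) = 25*I*sqrt(13) ≈ 90.139*I)
-r = -25*I*sqrt(13)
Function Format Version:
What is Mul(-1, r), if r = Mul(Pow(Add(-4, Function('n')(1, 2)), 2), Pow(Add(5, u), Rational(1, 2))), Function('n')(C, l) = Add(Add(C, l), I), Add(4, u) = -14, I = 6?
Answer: Mul(-25, I, Pow(13, Rational(1, 2))) ≈ Mul(-90.139, I)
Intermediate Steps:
u = -18 (u = Add(-4, -14) = -18)
Function('n')(C, l) = Add(6, C, l) (Function('n')(C, l) = Add(Add(C, l), 6) = Add(6, C, l))
r = Mul(25, I, Pow(13, Rational(1, 2))) (r = Mul(Pow(Add(-4, Add(6, 1, 2)), 2), Pow(Add(5, -18), Rational(1, 2))) = Mul(Pow(Add(-4, 9), 2), Pow(-13, Rational(1, 2))) = Mul(Pow(5, 2), Mul(I, Pow(13, Rational(1, 2)))) = Mul(25, Mul(I, Pow(13, Rational(1, 2)))) = Mul(25, I, Pow(13, Rational(1, 2))) ≈ Mul(90.139, I))
Mul(-1, r) = Mul(-1, Mul(25, I, Pow(13, Rational(1, 2)))) = Mul(-25, I, Pow(13, Rational(1, 2)))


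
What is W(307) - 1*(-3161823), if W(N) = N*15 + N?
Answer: 3166735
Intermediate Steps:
W(N) = 16*N (W(N) = 15*N + N = 16*N)
W(307) - 1*(-3161823) = 16*307 - 1*(-3161823) = 4912 + 3161823 = 3166735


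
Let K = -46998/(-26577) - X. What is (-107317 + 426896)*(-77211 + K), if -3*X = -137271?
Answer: -116045297022278/2953 ≈ -3.9297e+10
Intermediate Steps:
X = 45757 (X = -⅓*(-137271) = 45757)
K = -135115199/2953 (K = -46998/(-26577) - 1*45757 = -46998*(-1/26577) - 45757 = 5222/2953 - 45757 = -135115199/2953 ≈ -45755.)
(-107317 + 426896)*(-77211 + K) = (-107317 + 426896)*(-77211 - 135115199/2953) = 319579*(-363119282/2953) = -116045297022278/2953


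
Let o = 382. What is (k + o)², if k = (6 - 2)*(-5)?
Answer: 131044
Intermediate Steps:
k = -20 (k = 4*(-5) = -20)
(k + o)² = (-20 + 382)² = 362² = 131044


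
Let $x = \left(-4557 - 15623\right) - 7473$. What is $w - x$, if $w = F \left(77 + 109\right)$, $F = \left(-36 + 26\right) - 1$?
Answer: $25607$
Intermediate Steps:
$F = -11$ ($F = -10 - 1 = -11$)
$w = -2046$ ($w = - 11 \left(77 + 109\right) = \left(-11\right) 186 = -2046$)
$x = -27653$ ($x = -20180 - 7473 = -27653$)
$w - x = -2046 - -27653 = -2046 + 27653 = 25607$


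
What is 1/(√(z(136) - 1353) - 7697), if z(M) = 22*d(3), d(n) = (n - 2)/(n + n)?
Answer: -23091/177735475 - 4*I*√759/177735475 ≈ -0.00012992 - 6.2002e-7*I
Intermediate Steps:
d(n) = (-2 + n)/(2*n) (d(n) = (-2 + n)/((2*n)) = (-2 + n)*(1/(2*n)) = (-2 + n)/(2*n))
z(M) = 11/3 (z(M) = 22*((½)*(-2 + 3)/3) = 22*((½)*(⅓)*1) = 22*(⅙) = 11/3)
1/(√(z(136) - 1353) - 7697) = 1/(√(11/3 - 1353) - 7697) = 1/(√(-4048/3) - 7697) = 1/(4*I*√759/3 - 7697) = 1/(-7697 + 4*I*√759/3)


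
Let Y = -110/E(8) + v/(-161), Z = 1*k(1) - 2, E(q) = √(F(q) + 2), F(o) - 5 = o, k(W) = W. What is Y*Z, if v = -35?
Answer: -5/23 + 22*√15/3 ≈ 28.184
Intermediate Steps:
F(o) = 5 + o
E(q) = √(7 + q) (E(q) = √((5 + q) + 2) = √(7 + q))
Z = -1 (Z = 1*1 - 2 = 1 - 2 = -1)
Y = 5/23 - 22*√15/3 (Y = -110/√(7 + 8) - 35/(-161) = -110*√15/15 - 35*(-1/161) = -22*√15/3 + 5/23 = 5/23 - 22*√15/3 ≈ -28.184)
Y*Z = (5/23 - 22*√15/3)*(-1) = -5/23 + 22*√15/3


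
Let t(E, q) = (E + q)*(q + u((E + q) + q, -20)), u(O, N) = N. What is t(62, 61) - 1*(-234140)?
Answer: 239183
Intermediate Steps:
t(E, q) = (-20 + q)*(E + q) (t(E, q) = (E + q)*(q - 20) = (E + q)*(-20 + q) = (-20 + q)*(E + q))
t(62, 61) - 1*(-234140) = (61² - 20*62 - 20*61 + 62*61) - 1*(-234140) = (3721 - 1240 - 1220 + 3782) + 234140 = 5043 + 234140 = 239183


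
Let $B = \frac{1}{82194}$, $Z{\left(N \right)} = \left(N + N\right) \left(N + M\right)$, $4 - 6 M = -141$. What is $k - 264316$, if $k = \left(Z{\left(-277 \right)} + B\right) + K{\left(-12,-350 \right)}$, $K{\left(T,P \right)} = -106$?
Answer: $- \frac{10221015685}{82194} \approx -1.2435 \cdot 10^{5}$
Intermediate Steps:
$M = \frac{145}{6}$ ($M = \frac{2}{3} - - \frac{47}{2} = \frac{2}{3} + \frac{47}{2} = \frac{145}{6} \approx 24.167$)
$Z{\left(N \right)} = 2 N \left(\frac{145}{6} + N\right)$ ($Z{\left(N \right)} = \left(N + N\right) \left(N + \frac{145}{6}\right) = 2 N \left(\frac{145}{6} + N\right)$)
$B = \frac{1}{82194} \approx 1.2166 \cdot 10^{-5}$
$k = \frac{11504173619}{82194}$ ($k = \left(\frac{1}{3} \left(-277\right) \left(145 + 6 \left(-277\right)\right) + \frac{1}{82194}\right) - 106 = \left(\frac{1}{3} \left(-277\right) \left(145 - 1662\right) + \frac{1}{82194}\right) - 106 = \left(\frac{1}{3} \left(-277\right) \left(-1517\right) + \frac{1}{82194}\right) - 106 = \left(\frac{420209}{3} + \frac{1}{82194}\right) - 106 = \frac{11512886183}{82194} - 106 = \frac{11504173619}{82194} \approx 1.3996 \cdot 10^{5}$)
$k - 264316 = \frac{11504173619}{82194} - 264316 = - \frac{10221015685}{82194}$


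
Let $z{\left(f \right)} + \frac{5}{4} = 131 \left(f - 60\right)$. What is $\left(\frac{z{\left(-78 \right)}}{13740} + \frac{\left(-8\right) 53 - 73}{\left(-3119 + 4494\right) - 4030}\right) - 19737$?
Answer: $- \frac{192010936141}{9727920} \approx -19738.0$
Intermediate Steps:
$z{\left(f \right)} = - \frac{31445}{4} + 131 f$ ($z{\left(f \right)} = - \frac{5}{4} + 131 \left(f - 60\right) = - \frac{5}{4} + 131 \left(-60 + f\right) = - \frac{5}{4} + \left(-7860 + 131 f\right) = - \frac{31445}{4} + 131 f$)
$\left(\frac{z{\left(-78 \right)}}{13740} + \frac{\left(-8\right) 53 - 73}{\left(-3119 + 4494\right) - 4030}\right) - 19737 = \left(\frac{- \frac{31445}{4} + 131 \left(-78\right)}{13740} + \frac{\left(-8\right) 53 - 73}{\left(-3119 + 4494\right) - 4030}\right) - 19737 = \left(\left(- \frac{31445}{4} - 10218\right) \frac{1}{13740} + \frac{-424 - 73}{1375 - 4030}\right) - 19737 = \left(\left(- \frac{72317}{4}\right) \frac{1}{13740} - \frac{497}{-2655}\right) - 19737 = \left(- \frac{72317}{54960} - - \frac{497}{2655}\right) - 19737 = \left(- \frac{72317}{54960} + \frac{497}{2655}\right) - 19737 = - \frac{10979101}{9727920} - 19737 = - \frac{192010936141}{9727920}$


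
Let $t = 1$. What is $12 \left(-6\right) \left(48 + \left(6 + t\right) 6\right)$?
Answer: $-6480$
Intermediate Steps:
$12 \left(-6\right) \left(48 + \left(6 + t\right) 6\right) = 12 \left(-6\right) \left(48 + \left(6 + 1\right) 6\right) = - 72 \left(48 + 7 \cdot 6\right) = - 72 \left(48 + 42\right) = \left(-72\right) 90 = -6480$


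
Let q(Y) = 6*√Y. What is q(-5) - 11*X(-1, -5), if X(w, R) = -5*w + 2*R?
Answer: 55 + 6*I*√5 ≈ 55.0 + 13.416*I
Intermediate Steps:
q(-5) - 11*X(-1, -5) = 6*√(-5) - 11*(-5*(-1) + 2*(-5)) = 6*(I*√5) - 11*(5 - 10) = 6*I*√5 - 11*(-5) = 6*I*√5 + 55 = 55 + 6*I*√5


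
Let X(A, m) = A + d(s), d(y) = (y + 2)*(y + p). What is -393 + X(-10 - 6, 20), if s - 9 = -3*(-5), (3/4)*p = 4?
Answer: 1061/3 ≈ 353.67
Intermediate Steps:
p = 16/3 (p = (4/3)*4 = 16/3 ≈ 5.3333)
s = 24 (s = 9 - 3*(-5) = 9 + 15 = 24)
d(y) = (2 + y)*(16/3 + y) (d(y) = (y + 2)*(y + 16/3) = (2 + y)*(16/3 + y))
X(A, m) = 2288/3 + A (X(A, m) = A + (32/3 + 24² + (22/3)*24) = A + (32/3 + 576 + 176) = A + 2288/3 = 2288/3 + A)
-393 + X(-10 - 6, 20) = -393 + (2288/3 + (-10 - 6)) = -393 + (2288/3 - 16) = -393 + 2240/3 = 1061/3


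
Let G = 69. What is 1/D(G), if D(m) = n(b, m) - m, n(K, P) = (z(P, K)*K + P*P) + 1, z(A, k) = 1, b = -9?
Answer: 1/4684 ≈ 0.00021349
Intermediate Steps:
n(K, P) = 1 + K + P**2 (n(K, P) = (1*K + P*P) + 1 = (K + P**2) + 1 = 1 + K + P**2)
D(m) = -8 + m**2 - m (D(m) = (1 - 9 + m**2) - m = (-8 + m**2) - m = -8 + m**2 - m)
1/D(G) = 1/(-8 + 69**2 - 1*69) = 1/(-8 + 4761 - 69) = 1/4684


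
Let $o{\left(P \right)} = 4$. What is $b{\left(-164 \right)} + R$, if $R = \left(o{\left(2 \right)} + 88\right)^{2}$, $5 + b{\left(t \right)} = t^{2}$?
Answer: $35355$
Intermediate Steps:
$b{\left(t \right)} = -5 + t^{2}$
$R = 8464$ ($R = \left(4 + 88\right)^{2} = 92^{2} = 8464$)
$b{\left(-164 \right)} + R = \left(-5 + \left(-164\right)^{2}\right) + 8464 = \left(-5 + 26896\right) + 8464 = 26891 + 8464 = 35355$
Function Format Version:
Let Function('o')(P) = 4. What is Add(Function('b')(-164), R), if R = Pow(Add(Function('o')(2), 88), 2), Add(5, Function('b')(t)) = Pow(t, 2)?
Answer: 35355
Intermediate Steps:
Function('b')(t) = Add(-5, Pow(t, 2))
R = 8464 (R = Pow(Add(4, 88), 2) = Pow(92, 2) = 8464)
Add(Function('b')(-164), R) = Add(Add(-5, Pow(-164, 2)), 8464) = Add(Add(-5, 26896), 8464) = Add(26891, 8464) = 35355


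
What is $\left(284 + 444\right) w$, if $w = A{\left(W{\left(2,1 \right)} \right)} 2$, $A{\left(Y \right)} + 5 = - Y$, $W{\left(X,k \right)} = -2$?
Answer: $-4368$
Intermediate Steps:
$A{\left(Y \right)} = -5 - Y$
$w = -6$ ($w = \left(-5 - -2\right) 2 = \left(-5 + 2\right) 2 = \left(-3\right) 2 = -6$)
$\left(284 + 444\right) w = \left(284 + 444\right) \left(-6\right) = 728 \left(-6\right) = -4368$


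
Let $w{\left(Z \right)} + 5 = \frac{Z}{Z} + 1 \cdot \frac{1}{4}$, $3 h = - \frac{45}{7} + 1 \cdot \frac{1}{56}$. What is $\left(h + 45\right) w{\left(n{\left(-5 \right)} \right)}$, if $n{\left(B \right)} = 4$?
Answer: $- \frac{36005}{224} \approx -160.74$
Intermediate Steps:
$h = - \frac{359}{168}$ ($h = \frac{- \frac{45}{7} + 1 \cdot \frac{1}{56}}{3} = \frac{\left(-45\right) \frac{1}{7} + 1 \cdot \frac{1}{56}}{3} = \frac{- \frac{45}{7} + \frac{1}{56}}{3} = \frac{1}{3} \left(- \frac{359}{56}\right) = - \frac{359}{168} \approx -2.1369$)
$w{\left(Z \right)} = - \frac{15}{4}$ ($w{\left(Z \right)} = -5 + \left(\frac{Z}{Z} + 1 \cdot \frac{1}{4}\right) = -5 + \left(1 + 1 \cdot \frac{1}{4}\right) = -5 + \left(1 + \frac{1}{4}\right) = -5 + \frac{5}{4} = - \frac{15}{4}$)
$\left(h + 45\right) w{\left(n{\left(-5 \right)} \right)} = \left(- \frac{359}{168} + 45\right) \left(- \frac{15}{4}\right) = \frac{7201}{168} \left(- \frac{15}{4}\right) = - \frac{36005}{224}$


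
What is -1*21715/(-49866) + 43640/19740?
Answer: 43413439/16405914 ≈ 2.6462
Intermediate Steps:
-1*21715/(-49866) + 43640/19740 = -21715*(-1/49866) + 43640*(1/19740) = 21715/49866 + 2182/987 = 43413439/16405914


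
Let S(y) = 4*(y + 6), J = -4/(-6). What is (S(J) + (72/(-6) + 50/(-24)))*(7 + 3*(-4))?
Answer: -755/12 ≈ -62.917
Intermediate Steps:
J = 2/3 (J = -4*(-1/6) = 2/3 ≈ 0.66667)
S(y) = 24 + 4*y (S(y) = 4*(6 + y) = 24 + 4*y)
(S(J) + (72/(-6) + 50/(-24)))*(7 + 3*(-4)) = ((24 + 4*(2/3)) + (72/(-6) + 50/(-24)))*(7 + 3*(-4)) = ((24 + 8/3) + (72*(-1/6) + 50*(-1/24)))*(7 - 12) = (80/3 + (-12 - 25/12))*(-5) = (80/3 - 169/12)*(-5) = (151/12)*(-5) = -755/12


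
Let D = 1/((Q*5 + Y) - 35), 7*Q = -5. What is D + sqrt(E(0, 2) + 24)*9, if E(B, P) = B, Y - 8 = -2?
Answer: -7/228 + 18*sqrt(6) ≈ 44.060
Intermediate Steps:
Q = -5/7 (Q = (1/7)*(-5) = -5/7 ≈ -0.71429)
Y = 6 (Y = 8 - 2 = 6)
D = -7/228 (D = 1/((-5/7*5 + 6) - 35) = 1/((-25/7 + 6) - 35) = 1/(17/7 - 35) = 1/(-228/7) = -7/228 ≈ -0.030702)
D + sqrt(E(0, 2) + 24)*9 = -7/228 + sqrt(0 + 24)*9 = -7/228 + sqrt(24)*9 = -7/228 + (2*sqrt(6))*9 = -7/228 + 18*sqrt(6)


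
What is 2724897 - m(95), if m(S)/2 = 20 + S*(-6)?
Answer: 2725997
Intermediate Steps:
m(S) = 40 - 12*S (m(S) = 2*(20 + S*(-6)) = 2*(20 - 6*S) = 40 - 12*S)
2724897 - m(95) = 2724897 - (40 - 12*95) = 2724897 - (40 - 1140) = 2724897 - 1*(-1100) = 2724897 + 1100 = 2725997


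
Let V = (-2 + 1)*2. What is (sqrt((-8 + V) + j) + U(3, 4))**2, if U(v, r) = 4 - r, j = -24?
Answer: -34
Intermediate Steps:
V = -2 (V = -1*2 = -2)
(sqrt((-8 + V) + j) + U(3, 4))**2 = (sqrt((-8 - 2) - 24) + (4 - 1*4))**2 = (sqrt(-10 - 24) + (4 - 4))**2 = (sqrt(-34) + 0)**2 = (I*sqrt(34) + 0)**2 = (I*sqrt(34))**2 = -34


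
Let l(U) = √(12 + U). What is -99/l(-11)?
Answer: -99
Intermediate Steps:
-99/l(-11) = -99/√(12 - 11) = -99/(√1) = -99/1 = -99*1 = -99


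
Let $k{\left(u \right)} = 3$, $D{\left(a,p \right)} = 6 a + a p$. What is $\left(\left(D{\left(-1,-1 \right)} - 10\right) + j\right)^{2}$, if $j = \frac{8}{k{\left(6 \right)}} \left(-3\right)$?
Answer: $529$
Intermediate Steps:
$j = -8$ ($j = \frac{8}{3} \left(-3\right) = -8$)
$\left(\left(D{\left(-1,-1 \right)} - 10\right) + j\right)^{2} = \left(\left(- (6 - 1) - 10\right) - 8\right)^{2} = \left(\left(\left(-1\right) 5 - 10\right) - 8\right)^{2} = \left(\left(-5 - 10\right) - 8\right)^{2} = \left(-15 - 8\right)^{2} = \left(-23\right)^{2} = 529$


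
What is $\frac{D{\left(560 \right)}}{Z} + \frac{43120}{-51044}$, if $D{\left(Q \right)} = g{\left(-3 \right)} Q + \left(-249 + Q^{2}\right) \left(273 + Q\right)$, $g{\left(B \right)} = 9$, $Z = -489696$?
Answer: $- \frac{476605300969}{892715808} \approx -533.88$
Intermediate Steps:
$D{\left(Q \right)} = 9 Q + \left(-249 + Q^{2}\right) \left(273 + Q\right)$
$\frac{D{\left(560 \right)}}{Z} + \frac{43120}{-51044} = \frac{-67977 + 560^{3} - 134400 + 273 \cdot 560^{2}}{-489696} + \frac{43120}{-51044} = \left(-67977 + 175616000 - 134400 + 273 \cdot 313600\right) \left(- \frac{1}{489696}\right) + 43120 \left(- \frac{1}{51044}\right) = \left(-67977 + 175616000 - 134400 + 85612800\right) \left(- \frac{1}{489696}\right) - \frac{1540}{1823} = 261026423 \left(- \frac{1}{489696}\right) - \frac{1540}{1823} = - \frac{261026423}{489696} - \frac{1540}{1823} = - \frac{476605300969}{892715808}$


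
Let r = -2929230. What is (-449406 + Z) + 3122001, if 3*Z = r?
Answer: 1696185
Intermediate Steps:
Z = -976410 (Z = (1/3)*(-2929230) = -976410)
(-449406 + Z) + 3122001 = (-449406 - 976410) + 3122001 = -1425816 + 3122001 = 1696185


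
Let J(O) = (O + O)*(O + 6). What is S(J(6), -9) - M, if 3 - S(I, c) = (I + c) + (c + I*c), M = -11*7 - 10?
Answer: 1260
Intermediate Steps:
M = -87 (M = -77 - 10 = -87)
J(O) = 2*O*(6 + O) (J(O) = (2*O)*(6 + O) = 2*O*(6 + O))
S(I, c) = 3 - I - 2*c - I*c (S(I, c) = 3 - ((I + c) + (c + I*c)) = 3 - (I + 2*c + I*c) = 3 + (-I - 2*c - I*c) = 3 - I - 2*c - I*c)
S(J(6), -9) - M = (3 - 2*6*(6 + 6) - 2*(-9) - 1*2*6*(6 + 6)*(-9)) - 1*(-87) = (3 - 2*6*12 + 18 - 1*2*6*12*(-9)) + 87 = (3 - 1*144 + 18 - 1*144*(-9)) + 87 = (3 - 144 + 18 + 1296) + 87 = 1173 + 87 = 1260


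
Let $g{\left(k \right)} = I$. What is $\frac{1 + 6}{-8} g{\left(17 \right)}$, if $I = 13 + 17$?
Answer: $- \frac{105}{4} \approx -26.25$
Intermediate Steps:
$I = 30$
$g{\left(k \right)} = 30$
$\frac{1 + 6}{-8} g{\left(17 \right)} = \frac{1 + 6}{-8} \cdot 30 = 7 \left(- \frac{1}{8}\right) 30 = \left(- \frac{7}{8}\right) 30 = - \frac{105}{4}$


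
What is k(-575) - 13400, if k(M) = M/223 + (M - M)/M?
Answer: -2988775/223 ≈ -13403.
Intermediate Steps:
k(M) = M/223 (k(M) = M*(1/223) + 0/M = M/223 + 0 = M/223)
k(-575) - 13400 = (1/223)*(-575) - 13400 = -575/223 - 13400 = -2988775/223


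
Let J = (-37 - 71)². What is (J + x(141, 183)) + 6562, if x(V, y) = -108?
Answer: 18118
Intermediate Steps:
J = 11664 (J = (-108)² = 11664)
(J + x(141, 183)) + 6562 = (11664 - 108) + 6562 = 11556 + 6562 = 18118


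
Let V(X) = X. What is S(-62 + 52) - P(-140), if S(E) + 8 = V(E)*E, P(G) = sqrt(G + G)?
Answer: 92 - 2*I*sqrt(70) ≈ 92.0 - 16.733*I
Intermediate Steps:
P(G) = sqrt(2)*sqrt(G) (P(G) = sqrt(2*G) = sqrt(2)*sqrt(G))
S(E) = -8 + E**2 (S(E) = -8 + E*E = -8 + E**2)
S(-62 + 52) - P(-140) = (-8 + (-62 + 52)**2) - sqrt(2)*sqrt(-140) = (-8 + (-10)**2) - sqrt(2)*2*I*sqrt(35) = (-8 + 100) - 2*I*sqrt(70) = 92 - 2*I*sqrt(70)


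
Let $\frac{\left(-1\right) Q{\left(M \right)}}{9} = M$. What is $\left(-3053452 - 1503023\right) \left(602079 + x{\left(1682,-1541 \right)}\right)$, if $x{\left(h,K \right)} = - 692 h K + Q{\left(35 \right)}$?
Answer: $-8175407279955300$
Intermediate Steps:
$Q{\left(M \right)} = - 9 M$
$x{\left(h,K \right)} = -315 - 692 K h$ ($x{\left(h,K \right)} = - 692 h K - 315 = - 692 K h - 315 = -315 - 692 K h$)
$\left(-3053452 - 1503023\right) \left(602079 + x{\left(1682,-1541 \right)}\right) = \left(-3053452 - 1503023\right) \left(602079 - \left(315 - 1793637704\right)\right) = - 4556475 \left(602079 + \left(-315 + 1793637704\right)\right) = - 4556475 \left(602079 + 1793637389\right) = \left(-4556475\right) 1794239468 = -8175407279955300$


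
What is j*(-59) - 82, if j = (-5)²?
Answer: -1557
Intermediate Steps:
j = 25
j*(-59) - 82 = 25*(-59) - 82 = -1475 - 82 = -1557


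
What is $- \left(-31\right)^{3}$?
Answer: $29791$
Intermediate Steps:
$- \left(-31\right)^{3} = \left(-1\right) \left(-29791\right) = 29791$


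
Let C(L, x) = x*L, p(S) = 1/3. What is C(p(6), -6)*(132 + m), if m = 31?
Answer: -326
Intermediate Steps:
p(S) = ⅓
C(L, x) = L*x
C(p(6), -6)*(132 + m) = ((⅓)*(-6))*(132 + 31) = -2*163 = -326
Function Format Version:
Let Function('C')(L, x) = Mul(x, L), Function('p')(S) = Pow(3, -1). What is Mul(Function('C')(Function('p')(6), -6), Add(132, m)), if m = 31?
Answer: -326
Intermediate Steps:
Function('p')(S) = Rational(1, 3)
Function('C')(L, x) = Mul(L, x)
Mul(Function('C')(Function('p')(6), -6), Add(132, m)) = Mul(Mul(Rational(1, 3), -6), Add(132, 31)) = Mul(-2, 163) = -326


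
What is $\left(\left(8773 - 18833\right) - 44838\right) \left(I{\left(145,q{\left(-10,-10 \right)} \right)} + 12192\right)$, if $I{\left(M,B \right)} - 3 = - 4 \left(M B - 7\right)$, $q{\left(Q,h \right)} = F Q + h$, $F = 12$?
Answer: $-4810327454$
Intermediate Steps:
$q{\left(Q,h \right)} = h + 12 Q$ ($q{\left(Q,h \right)} = 12 Q + h = h + 12 Q$)
$I{\left(M,B \right)} = 31 - 4 B M$ ($I{\left(M,B \right)} = 3 - 4 \left(M B - 7\right) = 3 - 4 \left(B M - 7\right) = 3 - 4 \left(-7 + B M\right) = 3 - \left(-28 + 4 B M\right) = 31 - 4 B M$)
$\left(\left(8773 - 18833\right) - 44838\right) \left(I{\left(145,q{\left(-10,-10 \right)} \right)} + 12192\right) = \left(\left(8773 - 18833\right) - 44838\right) \left(\left(31 - 4 \left(-10 + 12 \left(-10\right)\right) 145\right) + 12192\right) = \left(-10060 - 44838\right) \left(\left(31 - 4 \left(-10 - 120\right) 145\right) + 12192\right) = - 54898 \left(\left(31 - \left(-520\right) 145\right) + 12192\right) = - 54898 \left(\left(31 + 75400\right) + 12192\right) = - 54898 \left(75431 + 12192\right) = \left(-54898\right) 87623 = -4810327454$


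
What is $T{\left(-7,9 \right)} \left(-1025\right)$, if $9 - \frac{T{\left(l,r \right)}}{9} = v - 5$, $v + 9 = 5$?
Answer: $-166050$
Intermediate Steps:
$v = -4$ ($v = -9 + 5 = -4$)
$T{\left(l,r \right)} = 162$ ($T{\left(l,r \right)} = 81 - 9 \left(-4 - 5\right) = 81 - -81 = 81 + 81 = 162$)
$T{\left(-7,9 \right)} \left(-1025\right) = 162 \left(-1025\right) = -166050$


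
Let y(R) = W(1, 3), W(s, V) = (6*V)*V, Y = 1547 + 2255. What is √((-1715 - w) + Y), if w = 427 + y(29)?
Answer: √1606 ≈ 40.075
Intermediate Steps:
Y = 3802
W(s, V) = 6*V²
y(R) = 54 (y(R) = 6*3² = 6*9 = 54)
w = 481 (w = 427 + 54 = 481)
√((-1715 - w) + Y) = √((-1715 - 1*481) + 3802) = √((-1715 - 481) + 3802) = √(-2196 + 3802) = √1606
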